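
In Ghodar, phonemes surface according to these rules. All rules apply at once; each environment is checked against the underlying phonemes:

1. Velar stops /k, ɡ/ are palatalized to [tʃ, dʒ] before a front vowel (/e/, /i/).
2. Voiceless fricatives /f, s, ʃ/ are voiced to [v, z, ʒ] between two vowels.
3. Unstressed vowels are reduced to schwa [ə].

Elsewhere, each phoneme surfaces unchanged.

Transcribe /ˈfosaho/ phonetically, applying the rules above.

[ˈfozəhə]

/f/ — word-initial; rule 2 does not apply here → [f].
/o/ (between /f/ and /s/): rule 3 targets it, but not in an unstressed syllable → unchanged [o].
Rule 2 applies to /s/ (between /o/ and /a/: between two vowels) → [z].
/a/ meets the environment for rule 3 (in an unstressed syllable) → [ə].
/h/ (between /a/ and /o/) is unaffected → [h].
/o/ meets the environment for rule 3 (in an unstressed syllable) → [ə].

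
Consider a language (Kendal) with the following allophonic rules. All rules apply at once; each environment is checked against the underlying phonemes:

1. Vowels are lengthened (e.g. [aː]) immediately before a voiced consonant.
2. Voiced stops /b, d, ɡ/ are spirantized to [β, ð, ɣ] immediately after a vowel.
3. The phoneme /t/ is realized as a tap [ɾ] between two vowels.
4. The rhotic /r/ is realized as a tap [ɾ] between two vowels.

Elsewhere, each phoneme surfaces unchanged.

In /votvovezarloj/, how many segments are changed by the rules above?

4

Segments that undergo a rule: /o/ → [oː] (rule 1); /e/ → [eː] (rule 1); /a/ → [aː] (rule 1); /o/ → [oː] (rule 1).
All other segments surface unchanged.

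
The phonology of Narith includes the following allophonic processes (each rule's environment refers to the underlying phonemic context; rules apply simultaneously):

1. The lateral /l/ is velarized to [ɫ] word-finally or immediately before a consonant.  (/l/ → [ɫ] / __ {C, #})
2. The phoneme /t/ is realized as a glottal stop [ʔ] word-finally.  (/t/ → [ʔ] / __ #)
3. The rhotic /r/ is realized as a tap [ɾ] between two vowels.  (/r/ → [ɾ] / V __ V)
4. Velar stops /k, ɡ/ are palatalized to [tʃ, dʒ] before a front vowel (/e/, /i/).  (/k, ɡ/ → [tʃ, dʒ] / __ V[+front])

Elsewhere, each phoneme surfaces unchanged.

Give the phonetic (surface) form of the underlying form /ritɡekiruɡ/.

/r/ (word-initial) fails the environment for rule 3, so it stays [r].
/i/ stays [i].
/t/ (between /i/ and /ɡ/) fails the environment for rule 2, so it stays [t].
/ɡ/ — between /t/ and /e/, before a front vowel — surfaces as [dʒ] (rule 4).
/e/ (between /ɡ/ and /k/) is unaffected → [e].
Rule 4 applies to /k/ (between /e/ and /i/: before a front vowel) → [tʃ].
/i/ stays [i].
/r/ (between /i/ and /u/): between two vowels, so rule 3 applies → [ɾ].
/u/ stays [u].
/ɡ/ (word-final): rule 4 targets it, but not before a front vowel → unchanged [ɡ].

[ritdʒetʃiɾuɡ]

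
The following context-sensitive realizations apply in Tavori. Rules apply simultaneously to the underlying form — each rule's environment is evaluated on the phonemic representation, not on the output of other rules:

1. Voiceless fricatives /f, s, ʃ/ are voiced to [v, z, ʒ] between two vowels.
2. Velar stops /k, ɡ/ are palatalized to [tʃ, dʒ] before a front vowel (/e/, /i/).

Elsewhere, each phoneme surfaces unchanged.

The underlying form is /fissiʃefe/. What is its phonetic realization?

[fissiʒeve]

/f/ — word-initial; rule 1 does not apply here → [f].
/i/ (between /f/ and /s/) is unaffected → [i].
/s/ (between /i/ and /s/) is in the target of rule 1 but the environment (between two vowels) is not met → [s].
/s/ (between /s/ and /i/): rule 1 targets it, but not between two vowels → unchanged [s].
/i/ (between /s/ and /ʃ/) is unaffected → [i].
/ʃ/ (between /i/ and /e/) occurs between two vowels → [ʒ] by rule 1.
/e/ (between /ʃ/ and /f/) is unaffected → [e].
/f/ meets the environment for rule 1 (between two vowels) → [v].
/e/ (word-final) is unaffected → [e].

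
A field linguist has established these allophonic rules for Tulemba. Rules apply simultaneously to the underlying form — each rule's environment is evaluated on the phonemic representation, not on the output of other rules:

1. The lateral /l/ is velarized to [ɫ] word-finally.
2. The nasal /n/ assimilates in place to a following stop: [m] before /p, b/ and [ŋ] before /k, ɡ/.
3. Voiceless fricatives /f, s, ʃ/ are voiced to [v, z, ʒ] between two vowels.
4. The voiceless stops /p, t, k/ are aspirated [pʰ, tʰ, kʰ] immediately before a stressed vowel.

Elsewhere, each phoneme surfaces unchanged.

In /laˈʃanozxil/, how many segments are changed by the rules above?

Segments that undergo a rule: /ʃ/ → [ʒ] (rule 3); /l/ → [ɫ] (rule 1).
All other segments surface unchanged.

2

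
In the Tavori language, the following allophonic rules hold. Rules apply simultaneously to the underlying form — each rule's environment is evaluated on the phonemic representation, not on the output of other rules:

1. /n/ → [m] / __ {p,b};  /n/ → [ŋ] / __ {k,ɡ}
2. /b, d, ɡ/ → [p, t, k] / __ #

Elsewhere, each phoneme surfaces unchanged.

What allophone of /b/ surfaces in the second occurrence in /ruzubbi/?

[b]

/b/ — between /b/ and /i/; rule 2 does not apply here → [b].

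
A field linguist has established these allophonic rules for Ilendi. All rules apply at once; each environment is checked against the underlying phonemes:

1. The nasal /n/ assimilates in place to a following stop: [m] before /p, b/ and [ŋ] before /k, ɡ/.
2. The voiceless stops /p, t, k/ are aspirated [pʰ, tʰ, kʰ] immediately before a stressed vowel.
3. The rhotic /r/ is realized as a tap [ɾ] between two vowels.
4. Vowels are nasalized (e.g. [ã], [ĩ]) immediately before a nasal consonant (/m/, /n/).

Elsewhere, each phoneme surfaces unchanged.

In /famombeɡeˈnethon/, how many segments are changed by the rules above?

4

Segments that undergo a rule: /a/ → [ã] (rule 4); /o/ → [õ] (rule 4); /e/ → [ẽ] (rule 4); /o/ → [õ] (rule 4).
All other segments surface unchanged.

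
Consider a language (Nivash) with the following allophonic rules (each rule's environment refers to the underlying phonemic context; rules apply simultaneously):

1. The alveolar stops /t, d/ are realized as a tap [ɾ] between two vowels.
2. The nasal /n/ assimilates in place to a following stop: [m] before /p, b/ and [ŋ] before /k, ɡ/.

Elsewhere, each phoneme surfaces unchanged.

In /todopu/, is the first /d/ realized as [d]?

No

/d/ (between /o/ and /o/): between two vowels, so rule 1 applies → [ɾ].
The actual realization is [ɾ], not [d].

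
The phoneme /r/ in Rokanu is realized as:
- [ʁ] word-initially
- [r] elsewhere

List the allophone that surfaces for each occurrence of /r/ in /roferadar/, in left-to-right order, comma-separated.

[ʁ], [r], [r]

Occurrence 1 (position 1): word-initially → [ʁ].
Occurrence 2 (position 5): no conditioning environment matches → elsewhere allophone [r].
Occurrence 3 (position 9): no conditioning environment matches → elsewhere allophone [r].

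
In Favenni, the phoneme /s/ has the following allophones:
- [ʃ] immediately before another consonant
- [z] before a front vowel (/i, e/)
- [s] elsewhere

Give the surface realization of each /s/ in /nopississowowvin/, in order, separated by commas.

[ʃ], [z], [ʃ], [s]

Occurrence 1 (position 5): immediately before another consonant → [ʃ].
Occurrence 2 (position 6): before a front vowel (/i, e/) → [z].
Occurrence 3 (position 8): immediately before another consonant → [ʃ].
Occurrence 4 (position 9): no conditioning environment matches → elsewhere allophone [s].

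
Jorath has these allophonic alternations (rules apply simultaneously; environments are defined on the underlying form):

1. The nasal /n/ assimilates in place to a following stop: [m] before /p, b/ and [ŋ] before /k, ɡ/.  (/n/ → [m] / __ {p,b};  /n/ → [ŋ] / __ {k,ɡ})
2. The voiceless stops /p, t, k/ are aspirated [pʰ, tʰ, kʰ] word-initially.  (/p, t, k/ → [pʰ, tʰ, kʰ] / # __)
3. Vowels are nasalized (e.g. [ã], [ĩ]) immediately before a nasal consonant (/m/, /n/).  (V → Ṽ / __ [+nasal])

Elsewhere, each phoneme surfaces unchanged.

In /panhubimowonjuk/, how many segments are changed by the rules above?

Segments that undergo a rule: /p/ → [pʰ] (rule 2); /a/ → [ã] (rule 3); /i/ → [ĩ] (rule 3); /o/ → [õ] (rule 3).
All other segments surface unchanged.

4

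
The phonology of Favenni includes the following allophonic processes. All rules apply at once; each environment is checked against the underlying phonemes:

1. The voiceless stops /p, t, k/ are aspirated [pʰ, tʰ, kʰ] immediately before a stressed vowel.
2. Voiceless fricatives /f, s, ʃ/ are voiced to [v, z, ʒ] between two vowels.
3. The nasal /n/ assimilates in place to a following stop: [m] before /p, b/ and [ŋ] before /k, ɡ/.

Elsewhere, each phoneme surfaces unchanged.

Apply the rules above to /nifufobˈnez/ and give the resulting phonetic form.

[nivuvobˈnez]

/n/ — word-initial; rule 3 does not apply here → [n].
/i/ — not in any rule's target class → [i].
/f/ (between /i/ and /u/): between two vowels, so rule 2 applies → [v].
/u/ (between /f/ and /f/): no rule targets it → [u].
/f/ — between /u/ and /o/, between two vowels — surfaces as [v] (rule 2).
/o/ stays [o].
/b/ (between /o/ and /n/): no rule targets it → [b].
/n/ (between /b/ and /e/): rule 3 targets it, but not before a labial or velar stop → unchanged [n].
/e/ (between /n/ and /z/): no rule targets it → [e].
/z/ — not in any rule's target class → [z].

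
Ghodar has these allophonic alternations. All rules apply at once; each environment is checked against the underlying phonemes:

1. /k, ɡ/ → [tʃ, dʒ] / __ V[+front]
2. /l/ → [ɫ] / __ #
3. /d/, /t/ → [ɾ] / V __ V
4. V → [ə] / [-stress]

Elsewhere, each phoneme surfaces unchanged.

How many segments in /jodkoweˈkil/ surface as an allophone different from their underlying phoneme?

Segments that undergo a rule: /o/ → [ə] (rule 4); /o/ → [ə] (rule 4); /e/ → [ə] (rule 4); /k/ → [tʃ] (rule 1); /l/ → [ɫ] (rule 2).
All other segments surface unchanged.

5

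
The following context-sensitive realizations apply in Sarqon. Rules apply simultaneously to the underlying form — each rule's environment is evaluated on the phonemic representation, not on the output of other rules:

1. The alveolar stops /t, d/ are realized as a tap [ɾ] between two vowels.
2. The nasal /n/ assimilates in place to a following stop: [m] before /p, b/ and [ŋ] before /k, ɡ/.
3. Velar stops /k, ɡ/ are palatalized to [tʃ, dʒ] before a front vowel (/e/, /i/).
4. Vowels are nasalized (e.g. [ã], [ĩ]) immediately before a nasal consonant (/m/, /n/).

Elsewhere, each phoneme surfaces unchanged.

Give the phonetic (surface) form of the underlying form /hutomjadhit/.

[huɾõmjadhit]

/h/ (word-initial): no rule targets it → [h].
/u/ (between /h/ and /t/) is in the target of rule 4 but the environment (before a nasal consonant) is not met → [u].
/t/ meets the environment for rule 1 (between two vowels) → [ɾ].
/o/ — between /t/ and /m/, before a nasal consonant — surfaces as [õ] (rule 4).
/m/ (between /o/ and /j/) is unaffected → [m].
/j/ stays [j].
/a/ (between /j/ and /d/) is in the target of rule 4 but the environment (before a nasal consonant) is not met → [a].
/d/ (between /a/ and /h/) fails the environment for rule 1, so it stays [d].
/h/ (between /d/ and /i/) is unaffected → [h].
/i/ — between /h/ and /t/; rule 4 does not apply here → [i].
/t/ (word-final) fails the environment for rule 1, so it stays [t].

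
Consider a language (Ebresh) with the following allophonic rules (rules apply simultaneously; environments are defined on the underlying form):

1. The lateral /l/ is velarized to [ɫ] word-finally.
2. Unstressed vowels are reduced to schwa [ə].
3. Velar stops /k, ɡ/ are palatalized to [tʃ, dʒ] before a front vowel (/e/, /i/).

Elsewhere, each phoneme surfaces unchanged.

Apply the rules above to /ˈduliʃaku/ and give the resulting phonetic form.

[ˈduləʃəkə]

/d/ — not in any rule's target class → [d].
/u/ — between /d/ and /l/; rule 2 does not apply here → [u].
/l/ — between /u/ and /i/; rule 1 does not apply here → [l].
/i/ (between /l/ and /ʃ/): in an unstressed syllable, so rule 2 applies → [ə].
/ʃ/ stays [ʃ].
Rule 2 applies to /a/ (between /ʃ/ and /k/: in an unstressed syllable) → [ə].
/k/ (between /a/ and /u/): rule 3 targets it, but not before a front vowel → unchanged [k].
/u/ meets the environment for rule 2 (in an unstressed syllable) → [ə].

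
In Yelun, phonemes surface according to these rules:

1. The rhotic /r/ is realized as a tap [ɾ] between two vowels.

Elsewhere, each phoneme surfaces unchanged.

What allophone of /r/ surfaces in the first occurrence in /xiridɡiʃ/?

[ɾ]

/r/ — between /i/ and /i/, between two vowels — surfaces as [ɾ] (rule 1).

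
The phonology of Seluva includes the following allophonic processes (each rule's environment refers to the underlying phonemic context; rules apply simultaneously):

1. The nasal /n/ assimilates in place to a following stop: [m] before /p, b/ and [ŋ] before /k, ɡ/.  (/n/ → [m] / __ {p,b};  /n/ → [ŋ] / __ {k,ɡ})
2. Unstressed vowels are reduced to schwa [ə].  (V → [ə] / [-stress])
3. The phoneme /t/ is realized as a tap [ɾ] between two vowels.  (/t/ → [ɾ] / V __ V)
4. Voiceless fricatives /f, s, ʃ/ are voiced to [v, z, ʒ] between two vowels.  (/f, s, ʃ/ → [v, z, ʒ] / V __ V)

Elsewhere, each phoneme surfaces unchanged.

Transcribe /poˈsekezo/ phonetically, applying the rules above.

[pəˈzekəzə]

/p/ (word-initial): no rule targets it → [p].
/o/ (between /p/ and /s/): in an unstressed syllable, so rule 2 applies → [ə].
Rule 4 applies to /s/ (between /o/ and /e/: between two vowels) → [z].
/e/ (between /s/ and /k/) is in the target of rule 2 but the environment (in an unstressed syllable) is not met → [e].
/k/ (between /e/ and /e/) is unaffected → [k].
/e/ (between /k/ and /z/) occurs in an unstressed syllable → [ə] by rule 2.
/z/ (between /e/ and /o/): no rule targets it → [z].
/o/ (word-final) occurs in an unstressed syllable → [ə] by rule 2.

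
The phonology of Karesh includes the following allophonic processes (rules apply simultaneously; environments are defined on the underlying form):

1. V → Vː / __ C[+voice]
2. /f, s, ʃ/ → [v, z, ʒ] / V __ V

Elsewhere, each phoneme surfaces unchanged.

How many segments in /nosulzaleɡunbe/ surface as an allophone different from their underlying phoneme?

5

Segments that undergo a rule: /s/ → [z] (rule 2); /u/ → [uː] (rule 1); /a/ → [aː] (rule 1); /e/ → [eː] (rule 1); /u/ → [uː] (rule 1).
All other segments surface unchanged.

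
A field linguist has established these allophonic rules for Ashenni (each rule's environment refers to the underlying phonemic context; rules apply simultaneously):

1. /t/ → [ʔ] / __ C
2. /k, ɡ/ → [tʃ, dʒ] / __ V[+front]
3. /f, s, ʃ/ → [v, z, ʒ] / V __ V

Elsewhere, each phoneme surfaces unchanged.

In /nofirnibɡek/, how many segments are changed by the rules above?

2

Segments that undergo a rule: /f/ → [v] (rule 3); /ɡ/ → [dʒ] (rule 2).
All other segments surface unchanged.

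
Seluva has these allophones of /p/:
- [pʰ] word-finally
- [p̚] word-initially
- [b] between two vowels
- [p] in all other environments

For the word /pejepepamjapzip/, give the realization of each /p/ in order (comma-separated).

Occurrence 1 (position 1): word-initially → [p̚].
Occurrence 2 (position 5): between two vowels → [b].
Occurrence 3 (position 7): between two vowels → [b].
Occurrence 4 (position 12): no conditioning environment matches → elsewhere allophone [p].
Occurrence 5 (position 15): word-finally → [pʰ].

[p̚], [b], [b], [p], [pʰ]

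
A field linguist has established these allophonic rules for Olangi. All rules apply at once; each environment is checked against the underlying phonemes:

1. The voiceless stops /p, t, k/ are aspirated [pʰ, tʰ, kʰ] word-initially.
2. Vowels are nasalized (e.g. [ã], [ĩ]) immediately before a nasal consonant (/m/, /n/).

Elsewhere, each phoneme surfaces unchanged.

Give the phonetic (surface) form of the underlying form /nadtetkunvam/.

/n/ — not in any rule's target class → [n].
/a/ — between /n/ and /d/; rule 2 does not apply here → [a].
/d/ (between /a/ and /t/): no rule targets it → [d].
/t/ — between /d/ and /e/; rule 1 does not apply here → [t].
/e/ (between /t/ and /t/): rule 2 targets it, but not before a nasal consonant → unchanged [e].
/t/ (between /e/ and /k/) is in the target of rule 1 but the environment (word-initially) is not met → [t].
/k/ (between /t/ and /u/): rule 1 targets it, but not word-initially → unchanged [k].
/u/ (between /k/ and /n/) occurs before a nasal consonant → [ũ] by rule 2.
/n/ stays [n].
/v/ stays [v].
/a/ (between /v/ and /m/) occurs before a nasal consonant → [ã] by rule 2.
/m/ (word-final) is unaffected → [m].

[nadtetkũnvãm]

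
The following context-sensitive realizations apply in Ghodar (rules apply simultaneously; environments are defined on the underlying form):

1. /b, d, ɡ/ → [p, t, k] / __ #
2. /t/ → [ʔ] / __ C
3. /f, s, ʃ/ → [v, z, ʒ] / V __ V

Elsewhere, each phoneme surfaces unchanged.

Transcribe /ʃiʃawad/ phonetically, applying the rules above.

[ʃiʒawat]

/ʃ/ (word-initial): rule 3 targets it, but not between two vowels → unchanged [ʃ].
/ʃ/ meets the environment for rule 3 (between two vowels) → [ʒ].
Rule 1 applies to /d/ (word-final: word-finally) → [t].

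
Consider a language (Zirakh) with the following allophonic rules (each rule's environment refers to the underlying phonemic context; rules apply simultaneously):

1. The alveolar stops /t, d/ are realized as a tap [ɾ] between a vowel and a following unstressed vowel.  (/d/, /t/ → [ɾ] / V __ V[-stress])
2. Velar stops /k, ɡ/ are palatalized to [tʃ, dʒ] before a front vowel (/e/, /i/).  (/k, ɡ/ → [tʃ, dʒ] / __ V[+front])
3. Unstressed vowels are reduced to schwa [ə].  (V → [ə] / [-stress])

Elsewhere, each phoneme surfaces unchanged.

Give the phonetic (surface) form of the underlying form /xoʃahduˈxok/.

/x/ stays [x].
/o/ meets the environment for rule 3 (in an unstressed syllable) → [ə].
/ʃ/ — not in any rule's target class → [ʃ].
Rule 3 applies to /a/ (between /ʃ/ and /h/: in an unstressed syllable) → [ə].
/h/ (between /a/ and /d/) is unaffected → [h].
/d/ — between /h/ and /u/; rule 1 does not apply here → [d].
/u/ — between /d/ and /x/, in an unstressed syllable — surfaces as [ə] (rule 3).
/x/ (between /u/ and /o/) is unaffected → [x].
/o/ — between /x/ and /k/; rule 3 does not apply here → [o].
/k/ (word-final): rule 2 targets it, but not before a front vowel → unchanged [k].

[xəʃəhdəˈxok]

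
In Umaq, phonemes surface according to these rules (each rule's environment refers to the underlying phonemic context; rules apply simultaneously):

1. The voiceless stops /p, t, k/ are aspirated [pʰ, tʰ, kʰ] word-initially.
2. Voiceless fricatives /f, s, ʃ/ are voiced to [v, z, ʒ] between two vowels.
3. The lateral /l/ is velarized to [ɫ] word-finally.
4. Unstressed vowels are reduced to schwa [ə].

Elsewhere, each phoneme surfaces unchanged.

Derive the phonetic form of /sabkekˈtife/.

/s/ (word-initial): rule 2 targets it, but not between two vowels → unchanged [s].
Rule 4 applies to /a/ (between /s/ and /b/: in an unstressed syllable) → [ə].
/b/ (between /a/ and /k/) is unaffected → [b].
/k/ (between /b/ and /e/): rule 1 targets it, but not word-initially → unchanged [k].
/e/ meets the environment for rule 4 (in an unstressed syllable) → [ə].
/k/ (between /e/ and /t/) fails the environment for rule 1, so it stays [k].
/t/ (between /k/ and /i/): rule 1 targets it, but not word-initially → unchanged [t].
/i/ (between /t/ and /f/) fails the environment for rule 4, so it stays [i].
/f/ meets the environment for rule 2 (between two vowels) → [v].
/e/ (word-final) occurs in an unstressed syllable → [ə] by rule 4.

[səbkəkˈtivə]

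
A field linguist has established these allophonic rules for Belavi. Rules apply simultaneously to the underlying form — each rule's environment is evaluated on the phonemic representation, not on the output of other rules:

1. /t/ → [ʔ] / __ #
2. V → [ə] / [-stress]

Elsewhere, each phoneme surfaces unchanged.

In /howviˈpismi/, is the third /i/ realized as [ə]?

/i/ (word-final): in an unstressed syllable, so rule 2 applies → [ə].
The actual realization is [ə], which matches [ə].

Yes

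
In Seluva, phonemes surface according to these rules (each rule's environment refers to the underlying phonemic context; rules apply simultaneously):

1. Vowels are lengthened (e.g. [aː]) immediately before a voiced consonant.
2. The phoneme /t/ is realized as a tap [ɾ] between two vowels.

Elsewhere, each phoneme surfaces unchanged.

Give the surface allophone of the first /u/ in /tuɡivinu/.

[uː]

/u/ meets the environment for rule 1 (before a voiced consonant) → [uː].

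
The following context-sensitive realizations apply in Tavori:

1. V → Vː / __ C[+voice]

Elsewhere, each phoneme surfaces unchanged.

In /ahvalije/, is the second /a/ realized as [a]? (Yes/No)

No

/a/ (between /v/ and /l/): before a voiced consonant, so rule 1 applies → [aː].
The actual realization is [aː], not [a].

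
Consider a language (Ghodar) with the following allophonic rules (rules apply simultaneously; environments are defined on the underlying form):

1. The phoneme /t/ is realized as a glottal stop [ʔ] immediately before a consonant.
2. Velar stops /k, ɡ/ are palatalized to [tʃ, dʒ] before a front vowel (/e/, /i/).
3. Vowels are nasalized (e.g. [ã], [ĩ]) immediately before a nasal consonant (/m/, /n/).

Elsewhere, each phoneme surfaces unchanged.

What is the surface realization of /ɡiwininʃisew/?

[dʒiwĩnĩnʃisew]

/ɡ/ (word-initial) occurs before a front vowel → [dʒ] by rule 2.
/i/ (between /ɡ/ and /w/) is in the target of rule 3 but the environment (before a nasal consonant) is not met → [i].
/w/ stays [w].
Rule 3 applies to /i/ (between /w/ and /n/: before a nasal consonant) → [ĩ].
/n/ stays [n].
/i/ (between /n/ and /n/): before a nasal consonant, so rule 3 applies → [ĩ].
/n/ (between /i/ and /ʃ/) is unaffected → [n].
/ʃ/ (between /n/ and /i/): no rule targets it → [ʃ].
/i/ (between /ʃ/ and /s/): rule 3 targets it, but not before a nasal consonant → unchanged [i].
/s/ — not in any rule's target class → [s].
/e/ (between /s/ and /w/) fails the environment for rule 3, so it stays [e].
/w/ stays [w].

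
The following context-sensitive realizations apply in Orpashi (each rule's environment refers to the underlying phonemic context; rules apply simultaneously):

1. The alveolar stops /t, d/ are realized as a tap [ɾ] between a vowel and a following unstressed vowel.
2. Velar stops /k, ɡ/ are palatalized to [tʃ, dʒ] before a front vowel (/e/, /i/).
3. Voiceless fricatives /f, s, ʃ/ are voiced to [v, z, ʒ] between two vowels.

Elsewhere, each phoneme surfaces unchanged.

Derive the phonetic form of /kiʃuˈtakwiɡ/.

/k/ — word-initial, before a front vowel — surfaces as [tʃ] (rule 2).
/i/ (between /k/ and /ʃ/) is unaffected → [i].
/ʃ/ meets the environment for rule 3 (between two vowels) → [ʒ].
/u/ — not in any rule's target class → [u].
/t/ (between /u/ and /a/) fails the environment for rule 1, so it stays [t].
/a/ (between /t/ and /k/): no rule targets it → [a].
/k/ (between /a/ and /w/) is in the target of rule 2 but the environment (before a front vowel) is not met → [k].
/w/ (between /k/ and /i/) is unaffected → [w].
/i/ (between /w/ and /ɡ/) is unaffected → [i].
/ɡ/ (word-final) is in the target of rule 2 but the environment (before a front vowel) is not met → [ɡ].

[tʃiʒuˈtakwiɡ]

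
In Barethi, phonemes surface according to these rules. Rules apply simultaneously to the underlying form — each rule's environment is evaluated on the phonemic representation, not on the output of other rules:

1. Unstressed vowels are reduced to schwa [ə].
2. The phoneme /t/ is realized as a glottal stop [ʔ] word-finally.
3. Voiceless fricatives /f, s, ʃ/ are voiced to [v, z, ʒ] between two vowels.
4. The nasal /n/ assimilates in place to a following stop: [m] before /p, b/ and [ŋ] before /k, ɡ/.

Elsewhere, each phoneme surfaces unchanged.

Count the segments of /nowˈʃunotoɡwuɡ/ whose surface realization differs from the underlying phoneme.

4

Segments that undergo a rule: /o/ → [ə] (rule 1); /o/ → [ə] (rule 1); /o/ → [ə] (rule 1); /u/ → [ə] (rule 1).
All other segments surface unchanged.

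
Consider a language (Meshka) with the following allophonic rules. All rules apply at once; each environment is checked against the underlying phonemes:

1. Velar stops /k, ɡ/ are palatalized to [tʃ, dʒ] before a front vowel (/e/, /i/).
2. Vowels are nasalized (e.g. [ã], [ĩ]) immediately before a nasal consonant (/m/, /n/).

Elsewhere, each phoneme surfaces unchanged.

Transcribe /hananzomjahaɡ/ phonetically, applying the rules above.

[hãnãnzõmjahaɡ]

/a/ (between /h/ and /n/) occurs before a nasal consonant → [ã] by rule 2.
/a/ meets the environment for rule 2 (before a nasal consonant) → [ã].
/o/ meets the environment for rule 2 (before a nasal consonant) → [õ].
/a/ (between /j/ and /h/) is in the target of rule 2 but the environment (before a nasal consonant) is not met → [a].
/a/ (between /h/ and /ɡ/) fails the environment for rule 2, so it stays [a].
/ɡ/ (word-final) is in the target of rule 1 but the environment (before a front vowel) is not met → [ɡ].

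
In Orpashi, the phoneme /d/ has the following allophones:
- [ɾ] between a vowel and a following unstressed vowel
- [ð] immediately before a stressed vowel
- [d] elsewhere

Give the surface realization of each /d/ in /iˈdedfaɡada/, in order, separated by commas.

Occurrence 1 (position 2): immediately before a stressed vowel → [ð].
Occurrence 2 (position 4): no conditioning environment matches → elsewhere allophone [d].
Occurrence 3 (position 9): between a vowel and a following unstressed vowel → [ɾ].

[ð], [d], [ɾ]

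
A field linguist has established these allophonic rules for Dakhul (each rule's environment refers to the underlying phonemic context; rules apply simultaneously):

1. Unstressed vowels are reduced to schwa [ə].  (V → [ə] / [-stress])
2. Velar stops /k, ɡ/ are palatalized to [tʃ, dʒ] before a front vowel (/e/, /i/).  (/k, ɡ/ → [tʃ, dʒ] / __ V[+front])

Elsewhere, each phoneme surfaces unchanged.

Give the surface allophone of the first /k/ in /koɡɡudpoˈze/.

/k/ (word-initial): rule 2 targets it, but not before a front vowel → unchanged [k].

[k]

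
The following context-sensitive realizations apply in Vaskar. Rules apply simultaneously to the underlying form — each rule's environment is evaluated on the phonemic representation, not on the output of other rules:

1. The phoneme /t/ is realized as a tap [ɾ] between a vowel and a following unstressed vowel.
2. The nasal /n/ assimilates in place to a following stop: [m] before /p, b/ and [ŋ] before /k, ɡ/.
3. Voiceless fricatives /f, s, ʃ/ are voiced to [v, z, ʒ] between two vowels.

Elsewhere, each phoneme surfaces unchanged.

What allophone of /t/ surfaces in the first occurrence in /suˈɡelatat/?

[ɾ]

/t/ (between /a/ and /a/) occurs between a vowel and a following unstressed vowel → [ɾ] by rule 1.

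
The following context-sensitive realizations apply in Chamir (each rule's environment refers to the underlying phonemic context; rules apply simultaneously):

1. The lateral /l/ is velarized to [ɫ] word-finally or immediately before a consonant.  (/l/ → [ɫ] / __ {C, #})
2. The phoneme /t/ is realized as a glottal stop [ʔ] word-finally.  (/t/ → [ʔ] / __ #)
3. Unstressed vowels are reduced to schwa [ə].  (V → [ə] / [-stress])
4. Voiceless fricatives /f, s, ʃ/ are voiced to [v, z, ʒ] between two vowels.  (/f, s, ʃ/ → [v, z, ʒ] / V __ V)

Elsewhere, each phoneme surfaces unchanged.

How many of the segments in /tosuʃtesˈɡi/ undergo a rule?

4

Segments that undergo a rule: /o/ → [ə] (rule 3); /s/ → [z] (rule 4); /u/ → [ə] (rule 3); /e/ → [ə] (rule 3).
All other segments surface unchanged.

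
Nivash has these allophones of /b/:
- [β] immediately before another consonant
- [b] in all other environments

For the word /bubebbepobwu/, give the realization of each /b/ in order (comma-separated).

[b], [b], [β], [b], [β]

Occurrence 1 (position 1): no conditioning environment matches → elsewhere allophone [b].
Occurrence 2 (position 3): no conditioning environment matches → elsewhere allophone [b].
Occurrence 3 (position 5): immediately before another consonant → [β].
Occurrence 4 (position 6): no conditioning environment matches → elsewhere allophone [b].
Occurrence 5 (position 10): immediately before another consonant → [β].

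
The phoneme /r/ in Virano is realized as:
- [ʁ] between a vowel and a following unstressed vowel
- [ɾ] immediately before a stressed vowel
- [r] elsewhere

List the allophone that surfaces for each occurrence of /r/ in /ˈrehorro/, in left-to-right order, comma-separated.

Occurrence 1 (position 1): immediately before a stressed vowel → [ɾ].
Occurrence 2 (position 5): no conditioning environment matches → elsewhere allophone [r].
Occurrence 3 (position 6): no conditioning environment matches → elsewhere allophone [r].

[ɾ], [r], [r]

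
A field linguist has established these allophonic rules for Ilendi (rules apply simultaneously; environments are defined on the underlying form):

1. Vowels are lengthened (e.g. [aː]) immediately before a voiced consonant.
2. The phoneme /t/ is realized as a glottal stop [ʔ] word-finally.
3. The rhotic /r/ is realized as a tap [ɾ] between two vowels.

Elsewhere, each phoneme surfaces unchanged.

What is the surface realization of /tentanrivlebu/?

[teːntaːnriːvleːbu]

/t/ (word-initial): rule 2 targets it, but not word-finally → unchanged [t].
/e/ — between /t/ and /n/, before a voiced consonant — surfaces as [eː] (rule 1).
/n/ (between /e/ and /t/): no rule targets it → [n].
/t/ (between /n/ and /a/) is in the target of rule 2 but the environment (word-finally) is not met → [t].
/a/ — between /t/ and /n/, before a voiced consonant — surfaces as [aː] (rule 1).
/n/ (between /a/ and /r/): no rule targets it → [n].
/r/ (between /n/ and /i/) is in the target of rule 3 but the environment (between two vowels) is not met → [r].
/i/ — between /r/ and /v/, before a voiced consonant — surfaces as [iː] (rule 1).
/v/ (between /i/ and /l/) is unaffected → [v].
/l/ (between /v/ and /e/) is unaffected → [l].
/e/ (between /l/ and /b/): before a voiced consonant, so rule 1 applies → [eː].
/b/ — not in any rule's target class → [b].
/u/ (word-final) is in the target of rule 1 but the environment (before a voiced consonant) is not met → [u].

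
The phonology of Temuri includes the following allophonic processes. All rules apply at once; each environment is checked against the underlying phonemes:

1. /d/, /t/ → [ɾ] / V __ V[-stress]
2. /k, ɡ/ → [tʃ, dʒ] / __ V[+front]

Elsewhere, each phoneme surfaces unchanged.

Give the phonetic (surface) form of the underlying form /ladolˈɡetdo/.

/l/ (word-initial): no rule targets it → [l].
/a/ (between /l/ and /d/): no rule targets it → [a].
Rule 1 applies to /d/ (between /a/ and /o/: between a vowel and a following unstressed vowel) → [ɾ].
/o/ — not in any rule's target class → [o].
/l/ (between /o/ and /ɡ/) is unaffected → [l].
/ɡ/ meets the environment for rule 2 (before a front vowel) → [dʒ].
/e/ (between /ɡ/ and /t/) is unaffected → [e].
/t/ (between /e/ and /d/) is in the target of rule 1 but the environment (between a vowel and a following unstressed vowel) is not met → [t].
/d/ (between /t/ and /o/): rule 1 targets it, but not between a vowel and a following unstressed vowel → unchanged [d].
/o/ (word-final): no rule targets it → [o].

[laɾolˈdʒetdo]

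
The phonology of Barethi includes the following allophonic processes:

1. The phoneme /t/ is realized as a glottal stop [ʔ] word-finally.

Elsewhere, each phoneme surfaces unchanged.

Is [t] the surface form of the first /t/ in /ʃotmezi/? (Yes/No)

Yes

/t/ (between /o/ and /m/) is in the target of rule 1 but the environment (word-finally) is not met → [t].
The actual realization is [t], which matches [t].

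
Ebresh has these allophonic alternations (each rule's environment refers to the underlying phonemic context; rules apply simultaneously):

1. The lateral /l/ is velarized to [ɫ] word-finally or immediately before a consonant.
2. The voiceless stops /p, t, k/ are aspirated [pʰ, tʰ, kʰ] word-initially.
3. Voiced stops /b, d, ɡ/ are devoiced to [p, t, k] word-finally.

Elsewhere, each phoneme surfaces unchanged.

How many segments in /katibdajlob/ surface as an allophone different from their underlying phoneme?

2

Segments that undergo a rule: /k/ → [kʰ] (rule 2); /b/ → [p] (rule 3).
All other segments surface unchanged.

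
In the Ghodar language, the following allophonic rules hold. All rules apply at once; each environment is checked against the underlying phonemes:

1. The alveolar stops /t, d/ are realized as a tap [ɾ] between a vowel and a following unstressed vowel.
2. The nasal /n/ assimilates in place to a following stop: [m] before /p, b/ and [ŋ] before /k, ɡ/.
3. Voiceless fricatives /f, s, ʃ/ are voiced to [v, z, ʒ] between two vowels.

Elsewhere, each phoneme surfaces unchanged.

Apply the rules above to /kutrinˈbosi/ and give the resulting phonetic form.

/k/ (word-initial) is unaffected → [k].
/u/ stays [u].
/t/ — between /u/ and /r/; rule 1 does not apply here → [t].
/r/ (between /t/ and /i/) is unaffected → [r].
/i/ (between /r/ and /n/): no rule targets it → [i].
/n/ — between /i/ and /b/, before a labial or velar stop — surfaces as [m] (rule 2).
/b/ (between /n/ and /o/) is unaffected → [b].
/o/ (between /b/ and /s/) is unaffected → [o].
/s/ (between /o/ and /i/) occurs between two vowels → [z] by rule 3.
/i/ (word-final) is unaffected → [i].

[kutrimˈbozi]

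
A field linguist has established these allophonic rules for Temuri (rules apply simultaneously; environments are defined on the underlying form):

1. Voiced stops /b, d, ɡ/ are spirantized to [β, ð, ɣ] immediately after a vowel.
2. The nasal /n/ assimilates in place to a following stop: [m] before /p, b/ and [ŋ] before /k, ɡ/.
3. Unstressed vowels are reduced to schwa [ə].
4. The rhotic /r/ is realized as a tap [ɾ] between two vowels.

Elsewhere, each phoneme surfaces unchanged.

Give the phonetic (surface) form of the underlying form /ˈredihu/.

[ˈreðəhə]

/r/ (word-initial) fails the environment for rule 4, so it stays [r].
/e/ (between /r/ and /d/) fails the environment for rule 3, so it stays [e].
/d/ (between /e/ and /i/) occurs immediately after a vowel → [ð] by rule 1.
Rule 3 applies to /i/ (between /d/ and /h/: in an unstressed syllable) → [ə].
/h/ (between /i/ and /u/): no rule targets it → [h].
/u/ meets the environment for rule 3 (in an unstressed syllable) → [ə].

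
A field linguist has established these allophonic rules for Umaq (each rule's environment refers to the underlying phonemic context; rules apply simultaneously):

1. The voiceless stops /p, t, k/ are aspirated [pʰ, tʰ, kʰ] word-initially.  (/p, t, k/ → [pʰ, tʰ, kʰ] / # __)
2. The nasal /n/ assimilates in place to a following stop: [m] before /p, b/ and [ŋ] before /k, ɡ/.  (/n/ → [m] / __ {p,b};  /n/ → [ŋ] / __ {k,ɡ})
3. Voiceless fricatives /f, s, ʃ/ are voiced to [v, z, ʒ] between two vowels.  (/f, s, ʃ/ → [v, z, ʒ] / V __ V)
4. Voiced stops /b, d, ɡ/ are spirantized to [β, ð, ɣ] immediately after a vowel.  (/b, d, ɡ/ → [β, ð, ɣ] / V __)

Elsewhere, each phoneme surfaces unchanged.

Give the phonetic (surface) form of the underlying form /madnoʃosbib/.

[maðnoʒosbiβ]

/m/ (word-initial): no rule targets it → [m].
/a/ — not in any rule's target class → [a].
/d/ (between /a/ and /n/): immediately after a vowel, so rule 4 applies → [ð].
/n/ (between /d/ and /o/): rule 2 targets it, but not before a labial or velar stop → unchanged [n].
/o/ — not in any rule's target class → [o].
/ʃ/ (between /o/ and /o/) occurs between two vowels → [ʒ] by rule 3.
/o/ (between /ʃ/ and /s/): no rule targets it → [o].
/s/ (between /o/ and /b/) fails the environment for rule 3, so it stays [s].
/b/ (between /s/ and /i/): rule 4 targets it, but not immediately after a vowel → unchanged [b].
/i/ (between /b/ and /b/): no rule targets it → [i].
/b/ (word-final): immediately after a vowel, so rule 4 applies → [β].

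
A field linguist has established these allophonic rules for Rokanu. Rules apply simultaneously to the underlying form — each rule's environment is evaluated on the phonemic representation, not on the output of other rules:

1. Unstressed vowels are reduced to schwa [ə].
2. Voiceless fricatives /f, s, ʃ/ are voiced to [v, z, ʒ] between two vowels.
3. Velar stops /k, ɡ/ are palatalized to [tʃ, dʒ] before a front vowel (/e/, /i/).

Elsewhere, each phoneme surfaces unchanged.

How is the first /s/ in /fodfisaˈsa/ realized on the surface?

/s/ (between /i/ and /a/): between two vowels, so rule 2 applies → [z].

[z]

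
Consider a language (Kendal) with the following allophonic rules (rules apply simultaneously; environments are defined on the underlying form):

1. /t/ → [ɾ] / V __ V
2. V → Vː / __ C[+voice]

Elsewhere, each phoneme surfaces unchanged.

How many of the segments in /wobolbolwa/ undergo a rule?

Segments that undergo a rule: /o/ → [oː] (rule 2); /o/ → [oː] (rule 2); /o/ → [oː] (rule 2).
All other segments surface unchanged.

3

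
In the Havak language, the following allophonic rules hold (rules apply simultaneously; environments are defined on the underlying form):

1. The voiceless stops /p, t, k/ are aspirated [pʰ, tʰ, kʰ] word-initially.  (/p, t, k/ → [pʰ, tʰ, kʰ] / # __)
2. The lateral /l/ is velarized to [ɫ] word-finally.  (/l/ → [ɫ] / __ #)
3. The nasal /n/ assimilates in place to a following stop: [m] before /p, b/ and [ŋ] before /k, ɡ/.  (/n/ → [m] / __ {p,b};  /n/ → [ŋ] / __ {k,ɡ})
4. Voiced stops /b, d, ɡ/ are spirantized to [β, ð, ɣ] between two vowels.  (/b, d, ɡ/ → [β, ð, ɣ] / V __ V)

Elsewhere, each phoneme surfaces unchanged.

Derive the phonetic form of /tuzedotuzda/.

[tʰuzeðotuzda]

Rule 1 applies to /t/ (word-initial: word-initially) → [tʰ].
/u/ (between /t/ and /z/): no rule targets it → [u].
/z/ — not in any rule's target class → [z].
/e/ stays [e].
/d/ — between /e/ and /o/, between two vowels — surfaces as [ð] (rule 4).
/o/ (between /d/ and /t/) is unaffected → [o].
/t/ (between /o/ and /u/) is in the target of rule 1 but the environment (word-initially) is not met → [t].
/u/ (between /t/ and /z/) is unaffected → [u].
/z/ (between /u/ and /d/): no rule targets it → [z].
/d/ — between /z/ and /a/; rule 4 does not apply here → [d].
/a/ (word-final): no rule targets it → [a].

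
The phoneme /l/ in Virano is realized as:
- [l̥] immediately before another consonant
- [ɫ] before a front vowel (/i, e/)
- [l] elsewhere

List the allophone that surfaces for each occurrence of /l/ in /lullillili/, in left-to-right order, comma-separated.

[l], [l̥], [ɫ], [l̥], [ɫ], [ɫ]

Occurrence 1 (position 1): no conditioning environment matches → elsewhere allophone [l].
Occurrence 2 (position 3): immediately before another consonant → [l̥].
Occurrence 3 (position 4): before a front vowel (/i, e/) → [ɫ].
Occurrence 4 (position 6): immediately before another consonant → [l̥].
Occurrence 5 (position 7): before a front vowel (/i, e/) → [ɫ].
Occurrence 6 (position 9): before a front vowel (/i, e/) → [ɫ].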